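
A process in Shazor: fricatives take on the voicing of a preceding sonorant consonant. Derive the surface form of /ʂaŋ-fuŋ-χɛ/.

The rule targets /f/ (voiceless labiodental fricative), which sits after the trigger /ŋ/ (voiced).
The voiced labiodental fricative is [v], so /f/ → [v].
At the second juncture, /χ/ likewise becomes [ʁ] adjacent to /ŋ/.

[ʂaŋvuŋʁɛ]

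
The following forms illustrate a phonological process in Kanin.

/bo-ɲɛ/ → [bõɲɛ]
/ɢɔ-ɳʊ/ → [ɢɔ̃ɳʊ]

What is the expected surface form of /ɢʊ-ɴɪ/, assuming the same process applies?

The data show regressive nasality assimilation (vowel nasalisation): /o/ → [õ] before /ɲ/; /ɔ/ → [ɔ̃] before /ɳ/ — a vowel is nasalised by an immediately following nasal consonant.
/ʊ/ sits next to the nasal /ɴ/ and is therefore nasalised to [ʊ̃].

[ɢʊ̃ɴɪ]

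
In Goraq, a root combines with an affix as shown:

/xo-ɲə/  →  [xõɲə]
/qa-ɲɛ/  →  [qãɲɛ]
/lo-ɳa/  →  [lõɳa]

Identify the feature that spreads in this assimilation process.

nasality

The vowel /o/ surfaces as nasalised [õ] next to the following nasal /ɲ/ — it has acquired the [+nasal] feature of its neighbour.
Likewise in the remaining data: /a/ → [ã] before /ɲ/; /o/ → [õ] before /ɳ/ — each time a vowel is nasalised next to a following nasal.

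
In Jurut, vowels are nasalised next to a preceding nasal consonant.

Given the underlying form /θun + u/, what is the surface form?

/u/ sits next to the nasal /n/ and is therefore nasalised to [ũ].

[θunũ]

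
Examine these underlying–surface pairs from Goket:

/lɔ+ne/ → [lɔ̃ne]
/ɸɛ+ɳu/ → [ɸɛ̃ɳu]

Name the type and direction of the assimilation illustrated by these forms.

regressive nasality assimilation (vowel nasalisation)

The vowel /ɔ/ surfaces as nasalised [ɔ̃] next to the following nasal /n/ — it has acquired the [+nasal] feature of its neighbour.
The other form shows the same pattern: /ɛ/ → [ɛ̃] before /ɳ/ — each time a vowel is nasalised next to a following nasal.
Because the conditioning nasal is to the right of the vowel that changes, the process is regressive (anticipatory).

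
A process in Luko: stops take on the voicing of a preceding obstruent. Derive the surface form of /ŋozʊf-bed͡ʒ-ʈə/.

[ŋozʊfped͡ʒɖə]

/b/ is a voiced bilabial stop. The preceding trigger /f/ is voiceless, so /b/ must become voiceless as well.
Changing only its voicing to voiceless gives [p] — the voiceless bilabial stop.
At the second juncture, /ʈ/ likewise becomes [ɖ] adjacent to /d͡ʒ/.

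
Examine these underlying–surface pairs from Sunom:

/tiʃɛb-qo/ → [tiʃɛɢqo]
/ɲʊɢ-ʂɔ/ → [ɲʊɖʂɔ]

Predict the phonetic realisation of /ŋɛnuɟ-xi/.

The data show regressive place assimilation: /b/ → [ɢ] before /q/; /ɢ/ → [ɖ] before /ʂ/. In each pair only place changes, matching the following consonant, while manner and voice stay constant.
The rule targets /ɟ/ (voiced palatal stop), which sits before the trigger /x/ (velar).
Changing only its place to velar gives [g] — the voiced velar stop.

[ŋɛnugxi]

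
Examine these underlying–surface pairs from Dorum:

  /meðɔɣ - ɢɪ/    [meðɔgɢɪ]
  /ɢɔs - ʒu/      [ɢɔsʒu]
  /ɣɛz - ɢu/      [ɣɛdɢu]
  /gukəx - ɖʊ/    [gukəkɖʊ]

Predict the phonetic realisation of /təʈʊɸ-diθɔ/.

[təʈʊpdiθɔ]

The data show regressive manner assimilation: /ɣ/ → [g] before /ɢ/; /z/ → [d] before /ɢ/; /x/ → [k] before /ɖ/. In each pair only manner changes, matching the following consonant, while place and voice stay constant.
No alternation appears in [ɢɔsʒu]: there the adjacent consonants already agree in manner (/s/ and /ʒ/ are both fricatives), so this form is consistent with the same rule.
/ɸ/ is a voiceless bilabial fricative. The following trigger /d/ is a stop, so /ɸ/ must become a stop as well.
The voiceless bilabial stop is [p], so /ɸ/ → [p].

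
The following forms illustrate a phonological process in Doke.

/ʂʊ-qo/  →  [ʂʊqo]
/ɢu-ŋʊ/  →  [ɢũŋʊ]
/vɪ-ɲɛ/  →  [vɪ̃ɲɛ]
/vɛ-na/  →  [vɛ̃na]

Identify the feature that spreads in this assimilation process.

nasality

The vowel /u/ surfaces as nasalised [ũ] next to the following nasal /ŋ/ — it has acquired the [+nasal] feature of its neighbour.
Likewise in the remaining data: /ɪ/ → [ɪ̃] before /ɲ/; /ɛ/ → [ɛ̃] before /n/ — each time a vowel is nasalised next to a following nasal.
No change occurs in [ʂʊqo] because the vowel at the boundary is adjacent to an oral consonant, not a nasal (/ʊ/ next to /q/).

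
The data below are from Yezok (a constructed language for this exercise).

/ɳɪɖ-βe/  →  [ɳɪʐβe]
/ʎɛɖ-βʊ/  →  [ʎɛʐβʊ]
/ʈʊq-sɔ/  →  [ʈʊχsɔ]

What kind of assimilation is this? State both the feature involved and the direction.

regressive manner assimilation

The segment that alternates is /ɖ/, which surfaces as [ʐ] when adjacent to /β/.
The change stop → fricative matches the manner of the following /β/, identifying this as manner assimilation.
Place and voice are unchanged, so the assimilation is partial, not total.
The same holds elsewhere in the data: /q/ → [χ] before /s/ (stop → fricative, matching a fricative) — only manner changes, and always toward the following segment.
The trigger is the following segment, so the direction is regressive (anticipatory).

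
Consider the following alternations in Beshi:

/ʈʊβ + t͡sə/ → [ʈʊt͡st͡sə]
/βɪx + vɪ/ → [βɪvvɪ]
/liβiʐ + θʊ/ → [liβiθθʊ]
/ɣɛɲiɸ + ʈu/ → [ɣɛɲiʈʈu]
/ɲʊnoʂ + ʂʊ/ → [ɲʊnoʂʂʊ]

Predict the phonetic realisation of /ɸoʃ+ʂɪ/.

The data show regressive total assimilation (/β/ → [t͡s] before /t͡s/; /x/ → [v] before /v/; /ʐ/ → [θ] before /θ/; /ɸ/ → [ʈ] before /ʈ/): in every case the target segment becomes identical to its following neighbour, copying more than a single feature.
In [ɲʊnoʂʂʊ] the two consonants at the boundary are already identical (/ʂ/ + /ʂ/), so the rule applies vacuously and nothing changes.
/ʃ/ is the segment targeted by the rule; it sits immediately before /ʂ/, so it assimilates completely and surfaces as [ʂ].

[ɸoʂʂɪ]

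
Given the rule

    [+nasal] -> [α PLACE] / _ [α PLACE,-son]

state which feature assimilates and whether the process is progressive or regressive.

regressive place assimilation

The rule copies the place features (abbreviated [PLACE]) from the environment onto the target, so the assimilating feature is place.
The conditioning segment sits to the right of the focus bar, meaning the trigger follows the segment that changes — regressive assimilation.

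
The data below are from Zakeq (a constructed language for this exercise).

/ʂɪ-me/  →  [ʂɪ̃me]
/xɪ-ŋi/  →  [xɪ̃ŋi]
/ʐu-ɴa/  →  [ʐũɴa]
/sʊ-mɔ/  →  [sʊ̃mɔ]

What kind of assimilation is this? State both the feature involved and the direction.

regressive nasality assimilation (vowel nasalisation)

The vowel /ɪ/ surfaces as nasalised [ɪ̃] next to the following nasal /m/ — it has acquired the [+nasal] feature of its neighbour.
Likewise in the remaining data: /ɪ/ → [ɪ̃] before /ŋ/; /u/ → [ũ] before /ɴ/; /ʊ/ → [ʊ̃] before /m/ — each time a vowel is nasalised next to a following nasal.
Because the conditioning nasal is to the right of the vowel that changes, the process is regressive (anticipatory).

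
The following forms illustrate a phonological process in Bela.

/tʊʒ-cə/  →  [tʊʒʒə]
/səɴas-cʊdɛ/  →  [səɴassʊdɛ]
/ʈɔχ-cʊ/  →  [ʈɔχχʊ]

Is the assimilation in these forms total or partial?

total assimilation

Underlying /c/ is realised as [ʒ] next to /ʒ/; /ʒ/ itself does not change.
The output [ʒ] is identical to the trigger /ʒ/ — every feature (place, manner, voicing) has been copied — so this is total assimilation.
The other forms behave the same way: /c/ → [s] after /s/; /c/ → [χ] after /χ/ — in each case the output is a copy of the preceding consonant.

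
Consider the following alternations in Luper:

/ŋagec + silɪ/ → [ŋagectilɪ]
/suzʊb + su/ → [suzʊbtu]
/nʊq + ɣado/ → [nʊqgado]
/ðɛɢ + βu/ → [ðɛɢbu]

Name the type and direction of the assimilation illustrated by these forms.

progressive manner assimilation

Comparing underlying and surface forms, /s/ → [t] is the alternation; the neighbouring /c/ is constant.
The change fricative → stop matches the manner of the preceding /c/, identifying this as manner assimilation.
Place and voice are unchanged, so the assimilation is partial, not total.
Checking the remaining alternations: /s/ → [t] after /b/ (fricative → stop, matching a stop); /ɣ/ → [g] after /q/ (fricative → stop, matching a stop); /β/ → [b] after /ɢ/ (fricative → stop, matching a stop) — only manner changes, and always toward the preceding segment.
Since the segment that changes follows the conditioning segment, the assimilation is progressive.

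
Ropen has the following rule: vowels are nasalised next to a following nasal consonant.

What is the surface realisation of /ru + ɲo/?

[rũɲo]

The vowel /u/ is adjacent to the following nasal /ɲ/, so it acquires [+nasal] and surfaces as [ũ].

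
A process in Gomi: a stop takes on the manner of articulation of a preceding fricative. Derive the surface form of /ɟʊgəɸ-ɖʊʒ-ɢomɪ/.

The rule targets /ɖ/ (voiced retroflex stop), which sits after the trigger /ɸ/ (fricative).
A voiced retroflex fricative is [ʐ], so the surface segment is [ʐ].
At the second juncture, /ɢ/ likewise becomes [ʁ] adjacent to /ʒ/.

[ɟʊgəɸʐʊʒʁomɪ]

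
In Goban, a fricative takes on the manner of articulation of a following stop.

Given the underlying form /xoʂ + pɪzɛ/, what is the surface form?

[xoʈpɪzɛ]

The rule targets /ʂ/ (voiceless retroflex fricative), which sits before the trigger /p/ (stop).
Changing only its manner to stop gives [ʈ] — the voiceless retroflex stop.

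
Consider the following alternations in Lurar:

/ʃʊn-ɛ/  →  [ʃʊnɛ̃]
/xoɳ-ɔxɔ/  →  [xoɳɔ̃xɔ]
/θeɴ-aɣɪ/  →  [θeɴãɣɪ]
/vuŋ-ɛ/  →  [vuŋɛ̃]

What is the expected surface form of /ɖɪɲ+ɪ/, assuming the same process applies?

[ɖɪɲɪ̃]

The data show progressive nasality assimilation (vowel nasalisation): /ɛ/ → [ɛ̃] after /n/; /ɔ/ → [ɔ̃] after /ɳ/; /a/ → [ã] after /ɴ/; /ɛ/ → [ɛ̃] after /ŋ/ — a vowel is nasalised by an immediately preceding nasal consonant.
The vowel /ɪ/ is adjacent to the preceding nasal /ɲ/, so it acquires [+nasal] and surfaces as [ɪ̃].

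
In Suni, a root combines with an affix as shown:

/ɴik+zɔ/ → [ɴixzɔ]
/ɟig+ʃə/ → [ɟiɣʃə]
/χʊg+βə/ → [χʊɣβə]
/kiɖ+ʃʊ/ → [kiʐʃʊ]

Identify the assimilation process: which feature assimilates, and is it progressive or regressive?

The segment that alternates is /k/, which surfaces as [x] when adjacent to /z/.
The change stop → fricative matches the manner of the following /z/, identifying this as manner assimilation.
Place and voice are unchanged, so the assimilation is partial, not total.
The same holds elsewhere in the data: /g/ → [ɣ] before /ʃ/ (stop → fricative, matching a fricative); /g/ → [ɣ] before /β/ (stop → fricative, matching a fricative); /ɖ/ → [ʐ] before /ʃ/ (stop → fricative, matching a fricative) — only manner changes, and always toward the following segment.
The trigger is the following segment, so the direction is regressive (anticipatory).

regressive manner assimilation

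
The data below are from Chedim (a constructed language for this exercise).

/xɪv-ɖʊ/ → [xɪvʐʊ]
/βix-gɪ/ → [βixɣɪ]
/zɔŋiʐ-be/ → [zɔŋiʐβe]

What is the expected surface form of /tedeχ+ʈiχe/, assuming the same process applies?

[tedeχʂiχe]

The data show progressive manner assimilation: /ɖ/ → [ʐ] after /v/; /g/ → [ɣ] after /x/; /b/ → [β] after /ʐ/. In each pair only manner changes, matching the preceding consonant, while place and voice stay constant.
The rule targets /ʈ/ (voiceless retroflex stop), which sits after the trigger /χ/ (fricative).
The voiceless retroflex fricative is [ʂ], so /ʈ/ → [ʂ].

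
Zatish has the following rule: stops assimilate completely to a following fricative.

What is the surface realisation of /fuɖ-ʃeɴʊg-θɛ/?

[fuʃʃeɴʊθθɛ]

/ɖ/ is the segment targeted by the rule; it sits immediately before /ʃ/, so it assimilates completely and surfaces as [ʃ].
The same rule applies at the second boundary: /g/ → [θ] next to /θ/.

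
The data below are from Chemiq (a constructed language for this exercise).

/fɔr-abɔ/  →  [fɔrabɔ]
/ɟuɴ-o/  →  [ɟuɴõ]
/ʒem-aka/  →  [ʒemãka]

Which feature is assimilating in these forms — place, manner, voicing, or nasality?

The vowel /o/ surfaces as nasalised [õ] next to the preceding nasal /ɴ/ — it has acquired the [+nasal] feature of its neighbour.
The other form shows the same pattern: /a/ → [ã] after /m/ — each time a vowel is nasalised next to a preceding nasal.
No change occurs in [fɔrabɔ] because the vowel at the boundary is adjacent to an oral consonant, not a nasal (/a/ next to /r/).

nasality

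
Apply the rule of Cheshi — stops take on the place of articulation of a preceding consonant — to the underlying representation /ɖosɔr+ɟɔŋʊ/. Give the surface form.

/ɟ/ is a voiced palatal stop. The preceding trigger /r/ is alveolar, so /ɟ/ must become alveolar as well.
Changing only its place to alveolar gives [d] — the voiced alveolar stop.

[ɖosɔrdɔŋʊ]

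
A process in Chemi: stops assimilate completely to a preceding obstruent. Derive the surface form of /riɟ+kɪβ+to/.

[riɟɟɪββo]

/k/ is the segment targeted by the rule; it sits immediately after /ɟ/, so it assimilates completely and surfaces as [ɟ].
At the second juncture, /t/ likewise becomes [β] adjacent to /β/.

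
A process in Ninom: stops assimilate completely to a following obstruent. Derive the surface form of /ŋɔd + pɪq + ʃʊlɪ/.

/d/ is the segment targeted by the rule; it sits immediately before /p/, so it assimilates completely and surfaces as [p].
The same rule applies at the second boundary: /q/ → [ʃ] next to /ʃ/.

[ŋɔppɪʃʃʊlɪ]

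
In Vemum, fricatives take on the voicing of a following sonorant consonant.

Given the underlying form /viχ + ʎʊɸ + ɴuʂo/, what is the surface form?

/χ/ is a voiceless uvular fricative. The following trigger /ʎ/ is voiced, so /χ/ must become voiced as well.
A voiced uvular fricative is [ʁ], so the surface segment is [ʁ].
At the second juncture, /ɸ/ likewise becomes [β] adjacent to /ɴ/.

[viʁʎʊβɴuʂo]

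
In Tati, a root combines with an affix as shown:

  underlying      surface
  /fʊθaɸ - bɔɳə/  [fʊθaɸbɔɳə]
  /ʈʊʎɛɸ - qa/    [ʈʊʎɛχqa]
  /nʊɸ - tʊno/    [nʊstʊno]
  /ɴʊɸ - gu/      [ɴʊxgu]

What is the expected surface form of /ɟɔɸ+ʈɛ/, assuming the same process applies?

[ɟɔʂʈɛ]

The data show regressive place assimilation: /ɸ/ → [χ] before /q/; /ɸ/ → [s] before /t/; /ɸ/ → [x] before /g/. In each pair only place changes, matching the following consonant, while manner and voice stay constant.
No alternation appears in [fʊθaɸbɔɳə]: there the adjacent consonants already agree in place (/ɸ/ and /b/ are both bilabial), so this form is consistent with the same rule.
The rule targets /ɸ/ (voiceless bilabial fricative), which sits before the trigger /ʈ/ (retroflex).
Changing only its place to retroflex gives [ʂ] — the voiceless retroflex fricative.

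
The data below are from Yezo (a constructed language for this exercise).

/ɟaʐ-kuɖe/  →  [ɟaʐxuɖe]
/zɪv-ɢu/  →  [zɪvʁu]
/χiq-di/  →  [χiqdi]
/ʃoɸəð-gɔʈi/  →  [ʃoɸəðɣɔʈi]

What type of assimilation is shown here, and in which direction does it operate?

Comparing underlying and surface forms, /k/ → [x] is the alternation; the neighbouring /ʐ/ is constant.
The change stop → fricative matches the manner of the preceding /ʐ/, identifying this as manner assimilation.
Place and voice are unchanged, so the assimilation is partial, not total.
The same holds elsewhere in the data: /ɢ/ → [ʁ] after /v/ (stop → fricative, matching a fricative); /g/ → [ɣ] after /ð/ (stop → fricative, matching a fricative) — only manner changes, and always toward the preceding segment.
Nothing changes in [χiqdi]: there the adjacent consonants already agree in manner (/d/ and /q/ are both stops), so this form is consistent with the same rule.
Since the segment that changes follows the conditioning segment, the assimilation is progressive.

progressive manner assimilation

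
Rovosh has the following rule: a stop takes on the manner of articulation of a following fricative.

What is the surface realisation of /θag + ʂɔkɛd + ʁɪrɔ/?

The rule targets /g/ (voiced velar stop), which sits before the trigger /ʂ/ (fricative).
The voiced velar fricative is [ɣ], so /g/ → [ɣ].
The same rule applies at the second boundary: /d/ → [z] next to /ʁ/.

[θaɣʂɔkɛzʁɪrɔ]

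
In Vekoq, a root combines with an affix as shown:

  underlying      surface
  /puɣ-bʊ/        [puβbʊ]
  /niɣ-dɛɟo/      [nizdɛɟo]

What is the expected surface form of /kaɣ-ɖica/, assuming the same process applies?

The data show regressive place assimilation: /ɣ/ → [β] before /b/; /ɣ/ → [z] before /d/. In each pair only place changes, matching the following consonant, while manner and voice stay constant.
/ɣ/ is a voiced velar fricative. The following trigger /ɖ/ is retroflex, so /ɣ/ must become retroflex as well.
Changing only its place to retroflex gives [ʐ] — the voiced retroflex fricative.

[kaʐɖica]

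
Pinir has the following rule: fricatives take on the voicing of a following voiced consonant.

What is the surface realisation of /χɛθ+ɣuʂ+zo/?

[χɛðɣuʐzo]

/θ/ is a voiceless dental fricative. The following trigger /ɣ/ is voiced, so /θ/ must become voiced as well.
Changing only its voicing to voiced gives [ð] — the voiced dental fricative.
At the second juncture, /ʂ/ likewise becomes [ʐ] adjacent to /z/.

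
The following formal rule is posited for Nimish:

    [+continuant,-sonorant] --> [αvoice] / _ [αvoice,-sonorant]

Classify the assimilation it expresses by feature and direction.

regressive voicing assimilation

The shared variable α links the value of [voice] on the target to the same value on the neighbouring segment, so voicing is the feature that assimilates.
Since the environment is written after the underscore, the trigger follows the target; the direction is regressive.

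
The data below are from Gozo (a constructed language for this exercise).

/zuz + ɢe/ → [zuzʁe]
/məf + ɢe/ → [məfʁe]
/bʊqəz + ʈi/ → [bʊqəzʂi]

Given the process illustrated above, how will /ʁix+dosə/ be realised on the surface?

[ʁixzosə]

The data show progressive manner assimilation: /ɢ/ → [ʁ] after /z/; /ɢ/ → [ʁ] after /f/; /ʈ/ → [ʂ] after /z/. In each pair only manner changes, matching the preceding consonant, while place and voice stay constant.
/d/ is a voiced alveolar stop. The preceding trigger /x/ is a fricative, so /d/ must become a fricative as well.
The voiced alveolar fricative is [z], so /d/ → [z].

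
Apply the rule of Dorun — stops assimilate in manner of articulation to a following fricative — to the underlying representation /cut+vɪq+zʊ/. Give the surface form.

[cusvɪχzʊ]

The rule targets /t/ (voiceless alveolar stop), which sits before the trigger /v/ (fricative).
Changing only its manner to fricative gives [s] — the voiceless alveolar fricative.
At the second juncture, /q/ likewise becomes [χ] adjacent to /z/.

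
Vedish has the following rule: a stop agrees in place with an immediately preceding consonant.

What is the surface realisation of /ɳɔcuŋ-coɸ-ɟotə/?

/c/ is a voiceless palatal stop. The preceding trigger /ŋ/ is velar, so /c/ must become velar as well.
A voiceless velar stop is [k], so the surface segment is [k].
The same rule applies at the second boundary: /ɟ/ → [b] next to /ɸ/.

[ɳɔcuŋkoɸbotə]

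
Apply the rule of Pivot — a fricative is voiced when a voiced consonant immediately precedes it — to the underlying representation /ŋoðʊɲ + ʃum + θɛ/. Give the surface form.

[ŋoðʊɲʒumðɛ]

/ʃ/ is a voiceless postalveolar fricative. The preceding trigger /ɲ/ is voiced, so /ʃ/ must become voiced as well.
The voiced postalveolar fricative is [ʒ], so /ʃ/ → [ʒ].
The same rule applies at the second boundary: /θ/ → [ð] next to /m/.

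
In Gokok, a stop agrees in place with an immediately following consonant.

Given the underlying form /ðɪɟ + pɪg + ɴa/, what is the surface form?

[ðɪbpɪɢɴa]

The rule targets /ɟ/ (voiced palatal stop), which sits before the trigger /p/ (bilabial).
Changing only its place to bilabial gives [b] — the voiced bilabial stop.
The same rule applies at the second boundary: /g/ → [ɢ] next to /ɴ/.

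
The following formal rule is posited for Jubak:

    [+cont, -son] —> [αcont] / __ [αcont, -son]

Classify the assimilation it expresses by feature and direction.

The rule copies [cont] (continuancy) from the environment onto the target fricatives; since [±cont] encodes the stop/fricative manner contrast, the assimilating dimension is manner.
Since the environment is written after the underscore, the trigger follows the target; the direction is regressive.

regressive manner assimilation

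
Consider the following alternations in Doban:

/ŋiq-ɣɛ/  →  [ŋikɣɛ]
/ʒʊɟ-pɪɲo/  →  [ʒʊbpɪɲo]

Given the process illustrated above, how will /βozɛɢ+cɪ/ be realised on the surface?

The data show regressive place assimilation: /q/ → [k] before /ɣ/; /ɟ/ → [b] before /p/. In each pair only place changes, matching the following consonant, while manner and voice stay constant.
/ɢ/ is a voiced uvular stop. The following trigger /c/ is palatal, so /ɢ/ must become palatal as well.
A voiced palatal stop is [ɟ], so the surface segment is [ɟ].

[βozɛɟcɪ]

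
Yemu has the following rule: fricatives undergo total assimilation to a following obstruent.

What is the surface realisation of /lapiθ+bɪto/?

/θ/ is the segment targeted by the rule; it sits immediately before /b/, so it assimilates completely and surfaces as [b].

[lapibbɪto]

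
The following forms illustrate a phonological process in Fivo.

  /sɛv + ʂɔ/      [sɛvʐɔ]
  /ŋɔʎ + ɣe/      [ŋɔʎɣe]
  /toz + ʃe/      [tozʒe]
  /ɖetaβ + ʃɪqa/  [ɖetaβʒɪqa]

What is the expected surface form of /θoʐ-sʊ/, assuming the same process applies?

[θoʐzʊ]

The data show progressive voicing assimilation: /ʂ/ → [ʐ] after /v/; /ʃ/ → [ʒ] after /z/; /ʃ/ → [ʒ] after /β/. In each pair only voicing changes, matching the preceding consonant, while place and manner stay constant.
Nothing changes in [ŋɔʎɣe]: there the adjacent consonants already agree in voicing (/ɣ/ and /ʎ/ are both voiced), so this form is consistent with the same rule.
The rule targets /s/ (voiceless alveolar fricative), which sits after the trigger /ʐ/ (voiced).
Changing only its voicing to voiced gives [z] — the voiced alveolar fricative.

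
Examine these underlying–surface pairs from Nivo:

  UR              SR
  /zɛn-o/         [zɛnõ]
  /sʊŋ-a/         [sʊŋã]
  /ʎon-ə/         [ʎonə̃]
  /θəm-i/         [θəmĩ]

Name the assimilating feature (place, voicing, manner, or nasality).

nasality

The vowel /o/ surfaces as nasalised [õ] next to the preceding nasal /n/ — it has acquired the [+nasal] feature of its neighbour.
The other forms show the same pattern: /a/ → [ã] after /ŋ/; /ə/ → [ə̃] after /n/; /i/ → [ĩ] after /m/ — each time a vowel is nasalised next to a preceding nasal.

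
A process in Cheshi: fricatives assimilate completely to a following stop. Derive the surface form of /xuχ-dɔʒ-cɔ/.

/χ/ is the segment targeted by the rule; it sits immediately before /d/, so it assimilates completely and surfaces as [d].
At the second juncture, /ʒ/ likewise becomes [c] adjacent to /c/.

[xuddɔccɔ]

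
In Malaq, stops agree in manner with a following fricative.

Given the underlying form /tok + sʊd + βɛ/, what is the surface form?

[toxsʊzβɛ]

/k/ is a voiceless velar stop. The following trigger /s/ is a fricative, so /k/ must become a fricative as well.
Changing only its manner to fricative gives [x] — the voiceless velar fricative.
The same rule applies at the second boundary: /d/ → [z] next to /β/.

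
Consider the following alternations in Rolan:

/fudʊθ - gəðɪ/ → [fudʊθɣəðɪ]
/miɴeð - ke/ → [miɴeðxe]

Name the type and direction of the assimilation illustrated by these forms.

Underlying /g/ is realised as [ɣ] next to /θ/; /θ/ itself does not change.
/g/ is a stop while /θ/ is a fricative; the output [ɣ] is a fricative, matching the trigger — so the feature that spreads is manner.
Place and voice are unchanged, so the assimilation is partial, not total.
The same holds elsewhere in the data: /k/ → [x] after /ð/ (stop → fricative, matching a fricative) — only manner changes, and always toward the preceding segment.
Since the segment that changes follows the conditioning segment, the assimilation is progressive.

progressive manner assimilation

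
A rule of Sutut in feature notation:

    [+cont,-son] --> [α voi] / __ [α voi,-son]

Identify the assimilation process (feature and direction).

regressive voicing assimilation

The rule copies [voi] from the environment onto the target, so the assimilating feature is voicing.
The conditioning segment sits to the right of the focus bar, meaning the trigger follows the segment that changes — regressive assimilation.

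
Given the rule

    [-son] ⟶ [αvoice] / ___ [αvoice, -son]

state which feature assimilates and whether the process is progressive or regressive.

The rule copies [voice] from the environment onto the target, so the assimilating feature is voicing.
The conditioning segment sits to the right of the focus bar, meaning the trigger follows the segment that changes — regressive assimilation.

regressive voicing assimilation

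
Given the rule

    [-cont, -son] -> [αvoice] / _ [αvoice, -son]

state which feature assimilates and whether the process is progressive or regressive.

The rule copies [voice] from the environment onto the target, so the assimilating feature is voicing.
The conditioning segment sits to the right of the focus bar, meaning the trigger follows the segment that changes — regressive assimilation.

regressive voicing assimilation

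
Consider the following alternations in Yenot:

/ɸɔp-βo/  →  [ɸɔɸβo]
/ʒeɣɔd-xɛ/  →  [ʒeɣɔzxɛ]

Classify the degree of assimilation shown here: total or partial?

The segment that alternates is /p/, which surfaces as [ɸ] when adjacent to /β/.
The change stop → fricative matches the manner of the following /β/, identifying this as manner assimilation.
Place and voice are unchanged, so the assimilation is partial, not total.
The other alternating form patterns the same way: /d/ → [z] before /x/ (stop → fricative, matching a fricative) — only manner changes, and always toward the following segment.

partial assimilation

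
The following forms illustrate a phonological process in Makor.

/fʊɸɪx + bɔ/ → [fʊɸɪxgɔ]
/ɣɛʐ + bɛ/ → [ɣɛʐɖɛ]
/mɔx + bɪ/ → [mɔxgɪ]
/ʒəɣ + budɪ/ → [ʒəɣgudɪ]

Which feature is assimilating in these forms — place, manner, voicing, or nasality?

place

Underlying /b/ is realised as [g] next to /x/; /x/ itself does not change.
/b/ is bilabial while /x/ is velar; the output [g] is velar, matching the trigger — so the feature that spreads is place.
The other alternating forms pattern the same way: /b/ → [ɖ] after /ʐ/ (bilabial → retroflex, matching retroflex); /b/ → [g] after /ɣ/ (bilabial → velar, matching velar) — only place changes, and always toward the preceding segment.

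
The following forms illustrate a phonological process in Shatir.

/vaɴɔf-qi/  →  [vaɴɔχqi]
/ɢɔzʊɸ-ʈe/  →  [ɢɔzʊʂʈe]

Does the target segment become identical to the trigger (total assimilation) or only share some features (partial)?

Underlying /f/ is realised as [χ] next to /q/; /q/ itself does not change.
/f/ is labiodental while /q/ is uvular; the output [χ] is uvular, matching the trigger — so the feature that spreads is place.
Manner and voice are unchanged, so the assimilation is partial, not total.
Checking the remaining alternation: /ɸ/ → [ʂ] before /ʈ/ (bilabial → retroflex, matching retroflex) — only place changes, and always toward the following segment.

partial assimilation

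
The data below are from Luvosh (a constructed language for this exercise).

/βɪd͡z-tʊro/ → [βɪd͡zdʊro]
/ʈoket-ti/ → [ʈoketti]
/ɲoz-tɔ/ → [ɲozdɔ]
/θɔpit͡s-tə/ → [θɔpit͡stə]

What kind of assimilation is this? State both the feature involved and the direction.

Comparing underlying and surface forms, /t/ → [d] is the alternation; the neighbouring /d͡z/ is constant.
/t/ is voiceless while /d͡z/ is voiced; the output [d] is voiced, matching the trigger — so the feature that spreads is voicing.
Place and manner are unchanged, so the assimilation is partial, not total.
The other alternating form patterns the same way: /t/ → [d] after /z/ (voiceless → voiced, matching voiced) — only voicing changes, and always toward the preceding segment.
No alternation appears in [ʈoketti], [θɔpit͡stə]: there the adjacent consonants already agree in voicing (/t/ and /t/ are both voiceless; /t/ and /t͡s/ are both voiceless), so these forms are consistent with the same rule.
Since the segment that changes follows the conditioning segment, the assimilation is progressive.

progressive voicing assimilation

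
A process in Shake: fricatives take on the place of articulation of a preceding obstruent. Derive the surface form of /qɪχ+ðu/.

/ð/ is a voiced dental fricative. The preceding trigger /χ/ is uvular, so /ð/ must become uvular as well.
Changing only its place to uvular gives [ʁ] — the voiced uvular fricative.

[qɪχʁu]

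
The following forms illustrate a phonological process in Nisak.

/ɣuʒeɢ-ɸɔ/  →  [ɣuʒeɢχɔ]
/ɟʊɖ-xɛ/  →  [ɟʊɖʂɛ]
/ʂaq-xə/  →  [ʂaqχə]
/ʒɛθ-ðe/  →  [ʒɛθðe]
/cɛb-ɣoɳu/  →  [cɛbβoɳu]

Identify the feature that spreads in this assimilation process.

Comparing underlying and surface forms, /ɸ/ → [χ] is the alternation; the neighbouring /ɢ/ is constant.
The change bilabial → uvular matches the place of the preceding /ɢ/, identifying this as place assimilation.
The other alternating forms pattern the same way: /x/ → [ʂ] after /ɖ/ (velar → retroflex, matching retroflex); /x/ → [χ] after /q/ (velar → uvular, matching uvular); /ɣ/ → [β] after /b/ (velar → bilabial, matching bilabial) — only place changes, and always toward the preceding segment.
No alternation appears in [ʒɛθðe]: there the adjacent consonants already agree in place (/ð/ and /θ/ are both dental), so this form is consistent with the same rule.

place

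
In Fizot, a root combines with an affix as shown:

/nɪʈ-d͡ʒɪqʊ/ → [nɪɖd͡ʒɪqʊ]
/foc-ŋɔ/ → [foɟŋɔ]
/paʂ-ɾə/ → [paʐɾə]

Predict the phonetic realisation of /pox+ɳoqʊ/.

The data show regressive voicing assimilation: /ʈ/ → [ɖ] before /d͡ʒ/; /c/ → [ɟ] before /ŋ/; /ʂ/ → [ʐ] before /ɾ/. In each pair only voicing changes, matching the following consonant, while place and manner stay constant.
The rule targets /x/ (voiceless velar fricative), which sits before the trigger /ɳ/ (voiced).
A voiced velar fricative is [ɣ], so the surface segment is [ɣ].

[poɣɳoqʊ]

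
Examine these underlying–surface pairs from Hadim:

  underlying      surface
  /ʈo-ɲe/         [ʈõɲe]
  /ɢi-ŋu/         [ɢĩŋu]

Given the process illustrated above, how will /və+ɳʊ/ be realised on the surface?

[və̃ɳʊ]

The data show regressive nasality assimilation (vowel nasalisation): /o/ → [õ] before /ɲ/; /i/ → [ĩ] before /ŋ/ — a vowel is nasalised by an immediately following nasal consonant.
/ə/ sits next to the nasal /ɳ/ and is therefore nasalised to [ə̃].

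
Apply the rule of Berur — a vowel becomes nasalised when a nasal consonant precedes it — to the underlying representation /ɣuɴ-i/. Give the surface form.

[ɣuɴĩ]

The vowel /i/ is adjacent to the preceding nasal /ɴ/, so it acquires [+nasal] and surfaces as [ĩ].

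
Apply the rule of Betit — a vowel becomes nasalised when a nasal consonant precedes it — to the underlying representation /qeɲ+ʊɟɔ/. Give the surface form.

/ʊ/ sits next to the nasal /ɲ/ and is therefore nasalised to [ʊ̃].

[qeɲʊ̃ɟɔ]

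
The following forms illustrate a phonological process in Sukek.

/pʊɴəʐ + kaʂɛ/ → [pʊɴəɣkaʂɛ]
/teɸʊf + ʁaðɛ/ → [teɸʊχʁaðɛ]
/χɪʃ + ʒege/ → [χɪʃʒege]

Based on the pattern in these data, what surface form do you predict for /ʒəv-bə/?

The data show regressive place assimilation: /ʐ/ → [ɣ] before /k/; /f/ → [χ] before /ʁ/. In each pair only place changes, matching the following consonant, while manner and voice stay constant.
No alternation appears in [χɪʃʒege]: there the adjacent consonants already agree in place (/ʃ/ and /ʒ/ are both postalveolar), so this form is consistent with the same rule.
The rule targets /v/ (voiced labiodental fricative), which sits before the trigger /b/ (bilabial).
Changing only its place to bilabial gives [β] — the voiced bilabial fricative.

[ʒəβbə]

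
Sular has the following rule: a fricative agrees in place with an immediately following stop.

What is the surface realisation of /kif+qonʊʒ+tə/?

/f/ is a voiceless labiodental fricative. The following trigger /q/ is uvular, so /f/ must become uvular as well.
The voiceless uvular fricative is [χ], so /f/ → [χ].
At the second juncture, /ʒ/ likewise becomes [z] adjacent to /t/.

[kiχqonʊztə]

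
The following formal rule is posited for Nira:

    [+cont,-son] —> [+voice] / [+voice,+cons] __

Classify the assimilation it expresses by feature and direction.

The structural change is [+voice], and the conditioning segment [+voice,+cons] (a voiced consonant) is itself voiced, so the target comes to share the voicing of its neighbour — voicing assimilation.
The conditioning segment sits to the left of the focus bar, meaning the trigger precedes the segment that changes — progressive assimilation.

progressive voicing assimilation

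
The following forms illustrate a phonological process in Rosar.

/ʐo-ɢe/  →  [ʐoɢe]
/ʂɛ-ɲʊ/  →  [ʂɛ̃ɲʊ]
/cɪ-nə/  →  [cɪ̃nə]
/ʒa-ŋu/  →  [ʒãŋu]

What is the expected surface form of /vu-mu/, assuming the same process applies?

[vũmu]

The data show regressive nasality assimilation (vowel nasalisation): /ɛ/ → [ɛ̃] before /ɲ/; /ɪ/ → [ɪ̃] before /n/; /a/ → [ã] before /ŋ/ — a vowel is nasalised by an immediately following nasal consonant.
No change occurs in [ʐoɢe] because the vowel at the boundary is adjacent to an oral consonant, not a nasal (/o/ next to /ɢ/).
/u/ sits next to the nasal /m/ and is therefore nasalised to [ũ].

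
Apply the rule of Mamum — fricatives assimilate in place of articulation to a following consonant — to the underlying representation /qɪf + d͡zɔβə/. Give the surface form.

[qɪsd͡zɔβə]

The rule targets /f/ (voiceless labiodental fricative), which sits before the trigger /d͡z/ (alveolar).
A voiceless alveolar fricative is [s], so the surface segment is [s].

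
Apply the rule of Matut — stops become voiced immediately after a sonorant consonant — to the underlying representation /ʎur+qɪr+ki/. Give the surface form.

The rule targets /q/ (voiceless uvular stop), which sits after the trigger /r/ (voiced).
A voiced uvular stop is [ɢ], so the surface segment is [ɢ].
At the second juncture, /k/ likewise becomes [g] adjacent to /r/.

[ʎurɢɪrgi]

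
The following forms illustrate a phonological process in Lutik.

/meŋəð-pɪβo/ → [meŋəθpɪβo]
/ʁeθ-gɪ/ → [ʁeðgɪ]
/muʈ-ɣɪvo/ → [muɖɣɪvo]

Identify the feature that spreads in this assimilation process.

voicing

The segment that alternates is /ð/, which surfaces as [θ] when adjacent to /p/.
/ð/ is voiced while /p/ is voiceless; the output [θ] is voiceless, matching the trigger — so the feature that spreads is voicing.
The same holds elsewhere in the data: /θ/ → [ð] before /g/ (voiceless → voiced, matching voiced); /ʈ/ → [ɖ] before /ɣ/ (voiceless → voiced, matching voiced) — only voicing changes, and always toward the following segment.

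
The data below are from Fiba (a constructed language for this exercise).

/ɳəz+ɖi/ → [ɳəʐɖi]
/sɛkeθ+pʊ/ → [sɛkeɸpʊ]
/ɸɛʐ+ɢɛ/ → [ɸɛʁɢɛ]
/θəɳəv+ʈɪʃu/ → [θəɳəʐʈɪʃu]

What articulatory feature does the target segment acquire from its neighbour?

place

Comparing underlying and surface forms, /z/ → [ʐ] is the alternation; the neighbouring /ɖ/ is constant.
/z/ is alveolar while /ɖ/ is retroflex; the output [ʐ] is retroflex, matching the trigger — so the feature that spreads is place.
The same holds elsewhere in the data: /θ/ → [ɸ] before /p/ (dental → bilabial, matching bilabial); /ʐ/ → [ʁ] before /ɢ/ (retroflex → uvular, matching uvular); /v/ → [ʐ] before /ʈ/ (labiodental → retroflex, matching retroflex) — only place changes, and always toward the following segment.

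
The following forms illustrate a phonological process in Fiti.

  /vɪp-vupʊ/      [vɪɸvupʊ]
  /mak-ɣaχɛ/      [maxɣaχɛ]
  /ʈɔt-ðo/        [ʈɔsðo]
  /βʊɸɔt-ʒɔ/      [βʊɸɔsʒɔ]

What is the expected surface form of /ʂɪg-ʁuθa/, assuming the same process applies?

The data show regressive manner assimilation: /p/ → [ɸ] before /v/; /k/ → [x] before /ɣ/; /t/ → [s] before /ð/; /t/ → [s] before /ʒ/. In each pair only manner changes, matching the following consonant, while place and voice stay constant.
The rule targets /g/ (voiced velar stop), which sits before the trigger /ʁ/ (fricative).
A voiced velar fricative is [ɣ], so the surface segment is [ɣ].

[ʂɪɣʁuθa]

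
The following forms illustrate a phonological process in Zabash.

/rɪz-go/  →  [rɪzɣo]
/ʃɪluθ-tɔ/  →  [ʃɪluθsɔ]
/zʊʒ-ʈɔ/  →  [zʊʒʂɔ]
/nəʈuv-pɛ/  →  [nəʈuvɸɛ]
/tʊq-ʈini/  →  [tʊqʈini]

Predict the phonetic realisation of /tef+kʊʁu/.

The data show progressive manner assimilation: /g/ → [ɣ] after /z/; /t/ → [s] after /θ/; /ʈ/ → [ʂ] after /ʒ/; /p/ → [ɸ] after /v/. In each pair only manner changes, matching the preceding consonant, while place and voice stay constant.
Nothing changes in [tʊqʈini]: there the adjacent consonants already agree in manner (/ʈ/ and /q/ are both stops), so this form is consistent with the same rule.
The rule targets /k/ (voiceless velar stop), which sits after the trigger /f/ (fricative).
A voiceless velar fricative is [x], so the surface segment is [x].

[tefxʊʁu]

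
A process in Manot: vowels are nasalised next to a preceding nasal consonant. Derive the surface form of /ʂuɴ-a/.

[ʂuɴã]

/a/ sits next to the nasal /ɴ/ and is therefore nasalised to [ã].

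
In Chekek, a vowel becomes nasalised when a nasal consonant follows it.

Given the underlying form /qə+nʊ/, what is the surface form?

[qə̃nʊ]

The vowel /ə/ is adjacent to the following nasal /n/, so it acquires [+nasal] and surfaces as [ə̃].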